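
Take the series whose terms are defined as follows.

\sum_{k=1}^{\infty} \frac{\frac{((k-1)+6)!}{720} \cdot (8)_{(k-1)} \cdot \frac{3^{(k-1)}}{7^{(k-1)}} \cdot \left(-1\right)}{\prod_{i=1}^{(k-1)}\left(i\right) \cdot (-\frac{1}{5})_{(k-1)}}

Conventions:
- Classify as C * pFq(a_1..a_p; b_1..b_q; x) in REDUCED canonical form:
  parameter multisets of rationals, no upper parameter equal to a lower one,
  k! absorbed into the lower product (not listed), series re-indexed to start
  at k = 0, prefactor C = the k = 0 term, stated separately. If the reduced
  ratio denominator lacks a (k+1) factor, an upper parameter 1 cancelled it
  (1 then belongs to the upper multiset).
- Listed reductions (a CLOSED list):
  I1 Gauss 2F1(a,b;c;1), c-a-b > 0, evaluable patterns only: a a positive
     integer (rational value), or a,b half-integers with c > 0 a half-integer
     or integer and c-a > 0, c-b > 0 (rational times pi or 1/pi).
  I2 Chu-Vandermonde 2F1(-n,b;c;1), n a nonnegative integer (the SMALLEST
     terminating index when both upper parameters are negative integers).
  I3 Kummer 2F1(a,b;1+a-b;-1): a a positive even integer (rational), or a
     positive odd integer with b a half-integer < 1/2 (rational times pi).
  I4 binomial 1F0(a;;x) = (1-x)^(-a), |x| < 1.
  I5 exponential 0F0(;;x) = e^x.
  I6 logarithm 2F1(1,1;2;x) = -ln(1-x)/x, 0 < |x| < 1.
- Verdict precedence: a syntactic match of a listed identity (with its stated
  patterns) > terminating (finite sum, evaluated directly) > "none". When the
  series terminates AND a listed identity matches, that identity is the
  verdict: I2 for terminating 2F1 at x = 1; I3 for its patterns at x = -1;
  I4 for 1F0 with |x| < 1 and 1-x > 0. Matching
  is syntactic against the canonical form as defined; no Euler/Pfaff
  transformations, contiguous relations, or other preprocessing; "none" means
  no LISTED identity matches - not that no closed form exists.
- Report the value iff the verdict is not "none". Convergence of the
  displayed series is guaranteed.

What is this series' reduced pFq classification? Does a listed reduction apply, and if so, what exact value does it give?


Reduced: x = \frac{3}{7}, 2F1, upper = {7, 8}, lower = {-\frac{1}{5}}, C = -1. Verdict: none (x = \frac{3}{7}): each listed identity misses the multisets {7, 8} ; {-\frac{1}{5}}.

The tell: with t_0 = -1, the factorial ratio (C = -1, x = 3/7) (k+a-1)!/(a-1)! is a rising factorial (a)_k.
Adjacent-term ratio: r(k) = \frac{3}{7} * (k+7) (k+8) / [(k-\frac{1}{5}) (k+1)] - poly over poly, x = \frac{3}{7} from leading terms; C = -1 at k = 0.


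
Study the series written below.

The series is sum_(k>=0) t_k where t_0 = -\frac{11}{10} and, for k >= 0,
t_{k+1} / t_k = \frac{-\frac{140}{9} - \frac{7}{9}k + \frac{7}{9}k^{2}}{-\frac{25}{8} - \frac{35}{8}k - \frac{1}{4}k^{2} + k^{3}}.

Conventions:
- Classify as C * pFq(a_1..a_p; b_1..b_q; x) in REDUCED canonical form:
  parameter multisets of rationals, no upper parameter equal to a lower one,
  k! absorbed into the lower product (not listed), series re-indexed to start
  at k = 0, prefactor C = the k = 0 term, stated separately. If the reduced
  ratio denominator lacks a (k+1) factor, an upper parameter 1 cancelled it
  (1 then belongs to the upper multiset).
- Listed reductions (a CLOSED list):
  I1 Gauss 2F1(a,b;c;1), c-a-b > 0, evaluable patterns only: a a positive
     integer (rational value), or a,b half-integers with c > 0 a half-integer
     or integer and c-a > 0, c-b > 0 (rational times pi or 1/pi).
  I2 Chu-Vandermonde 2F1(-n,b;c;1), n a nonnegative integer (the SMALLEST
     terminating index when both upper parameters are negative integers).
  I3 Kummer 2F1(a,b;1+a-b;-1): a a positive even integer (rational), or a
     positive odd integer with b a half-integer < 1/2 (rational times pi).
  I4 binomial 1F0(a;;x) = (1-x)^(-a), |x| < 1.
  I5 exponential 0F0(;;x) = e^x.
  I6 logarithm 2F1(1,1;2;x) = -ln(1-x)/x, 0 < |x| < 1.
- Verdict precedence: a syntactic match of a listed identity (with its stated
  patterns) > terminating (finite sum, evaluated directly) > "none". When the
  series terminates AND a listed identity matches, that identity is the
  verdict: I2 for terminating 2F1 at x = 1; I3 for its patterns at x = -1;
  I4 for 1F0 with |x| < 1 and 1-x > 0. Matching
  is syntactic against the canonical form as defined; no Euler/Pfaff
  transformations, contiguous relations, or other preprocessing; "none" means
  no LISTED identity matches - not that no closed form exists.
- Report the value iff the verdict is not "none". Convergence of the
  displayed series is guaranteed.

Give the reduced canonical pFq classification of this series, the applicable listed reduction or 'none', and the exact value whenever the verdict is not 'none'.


Structural cue: t_0 = -\frac{11}{10} here, and factor the ratio over Q (prefactor -11/10): negated roots = parameters.
Term ratio: r(k) = \frac{7}{9} * (k-5) (k+4) / [(k-\frac{5}{2}) (k+\frac{5}{4}) (k+1)] ; factor over Q: parameters, x = \frac{7}{9}, and C = -\frac{11}{10}.

Reduced: x = \frac{7}{9}, 2F2, upper = {-5, 4}, lower = {-\frac{5}{2}, \frac{5}{4}}, C = -\frac{11}{10}. Verdict: terminating - no listed pattern fits, but -5 in the upper list cuts the series at k = 5; direct evaluation. Value: -\frac{863889029443}{52851807450}.


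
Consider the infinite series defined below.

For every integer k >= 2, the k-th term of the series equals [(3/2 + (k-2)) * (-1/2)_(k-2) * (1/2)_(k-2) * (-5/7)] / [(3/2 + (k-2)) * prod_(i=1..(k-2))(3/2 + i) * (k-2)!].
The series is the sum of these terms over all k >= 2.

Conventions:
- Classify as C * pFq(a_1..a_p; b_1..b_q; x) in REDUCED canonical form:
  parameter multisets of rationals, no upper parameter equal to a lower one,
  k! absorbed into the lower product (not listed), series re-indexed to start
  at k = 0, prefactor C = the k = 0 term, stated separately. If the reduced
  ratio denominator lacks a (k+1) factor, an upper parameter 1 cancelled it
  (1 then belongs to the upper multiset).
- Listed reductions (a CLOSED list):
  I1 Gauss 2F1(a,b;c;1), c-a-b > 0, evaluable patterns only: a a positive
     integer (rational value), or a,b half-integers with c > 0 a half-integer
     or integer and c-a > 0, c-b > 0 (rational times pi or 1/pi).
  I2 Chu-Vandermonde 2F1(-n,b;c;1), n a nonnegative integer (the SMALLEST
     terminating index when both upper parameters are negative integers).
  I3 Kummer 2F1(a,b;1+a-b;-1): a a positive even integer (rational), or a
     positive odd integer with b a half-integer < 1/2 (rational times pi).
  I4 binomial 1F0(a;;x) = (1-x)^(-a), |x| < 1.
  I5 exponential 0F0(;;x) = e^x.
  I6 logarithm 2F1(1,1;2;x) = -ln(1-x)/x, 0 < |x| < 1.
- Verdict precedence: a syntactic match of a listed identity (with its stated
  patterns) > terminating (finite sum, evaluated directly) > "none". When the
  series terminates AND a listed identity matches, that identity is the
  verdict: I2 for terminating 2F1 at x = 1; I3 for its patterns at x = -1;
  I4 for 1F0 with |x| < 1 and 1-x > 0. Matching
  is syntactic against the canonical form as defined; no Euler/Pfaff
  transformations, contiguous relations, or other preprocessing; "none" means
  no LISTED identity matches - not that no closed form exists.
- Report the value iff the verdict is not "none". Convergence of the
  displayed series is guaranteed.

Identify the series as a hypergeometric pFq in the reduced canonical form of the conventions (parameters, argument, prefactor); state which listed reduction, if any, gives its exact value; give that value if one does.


The series (x = 1) is 2F1: upper {-1/2, 1/2}, lower {5/2}, prefactor -5/7. Verdict: this is the half-integer Gauss pattern (I1) (x = 1; upper {-1/2, 1/2} half-integers, c = 5/2 in the evaluable pattern). Sum: (-45/224) * pi.

Structural cue: from the first term -5/7: striking the common factor k + 3/2 reduces the term (C = -5/7, x = 1).
Adjacent-term ratio: r(k) = 1 * (k-1/2) (k+1/2) / [(k+5/2) (k+1)] - rational; roots negated = parameters, x = 1, C = -5/7.


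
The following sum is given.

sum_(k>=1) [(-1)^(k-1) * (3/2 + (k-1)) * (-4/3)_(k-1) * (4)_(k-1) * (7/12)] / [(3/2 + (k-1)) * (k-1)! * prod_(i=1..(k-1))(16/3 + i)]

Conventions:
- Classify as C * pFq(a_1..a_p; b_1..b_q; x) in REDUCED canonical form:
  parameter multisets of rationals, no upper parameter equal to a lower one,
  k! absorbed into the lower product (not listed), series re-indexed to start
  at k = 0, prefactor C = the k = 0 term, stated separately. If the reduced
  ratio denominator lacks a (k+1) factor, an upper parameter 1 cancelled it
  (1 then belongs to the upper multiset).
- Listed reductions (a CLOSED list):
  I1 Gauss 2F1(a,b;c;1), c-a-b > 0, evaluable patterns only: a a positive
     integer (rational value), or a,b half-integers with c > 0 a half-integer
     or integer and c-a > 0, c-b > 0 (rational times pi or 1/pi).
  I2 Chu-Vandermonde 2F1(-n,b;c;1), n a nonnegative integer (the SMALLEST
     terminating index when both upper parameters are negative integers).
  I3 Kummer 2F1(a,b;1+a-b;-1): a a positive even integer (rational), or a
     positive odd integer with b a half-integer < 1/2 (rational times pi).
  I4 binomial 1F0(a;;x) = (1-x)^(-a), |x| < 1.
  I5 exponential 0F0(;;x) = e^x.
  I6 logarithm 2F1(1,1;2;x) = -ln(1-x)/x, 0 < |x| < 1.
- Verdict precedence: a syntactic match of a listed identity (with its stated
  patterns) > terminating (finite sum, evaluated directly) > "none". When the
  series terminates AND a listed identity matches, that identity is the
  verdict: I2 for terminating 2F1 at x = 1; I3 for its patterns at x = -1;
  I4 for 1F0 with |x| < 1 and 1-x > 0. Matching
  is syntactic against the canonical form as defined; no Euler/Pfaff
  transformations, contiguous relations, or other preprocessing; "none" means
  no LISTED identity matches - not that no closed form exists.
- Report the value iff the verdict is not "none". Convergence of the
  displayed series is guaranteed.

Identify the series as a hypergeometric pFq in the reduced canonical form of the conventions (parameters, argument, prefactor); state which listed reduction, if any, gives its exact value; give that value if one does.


Reduced: x = -1, 2F1, upper = {-4/3, 4}, lower = {19/3}, C = 7/12. Verdict: Kummer's theorem (I3) applies (x = -1; c = 19/3 equals 1+a-b for upper {-4/3, 4}: listed pattern). Sum: 91/81.

Structural cue: from the first term 7/12: striking the common factor k + 3/2 reduces the term (C = 7/12).
Term ratio: r(k) = (-1) * (k-4/3) (k+4) / [(k+19/3) (k+1)] - rational in k. x = (-1); t_0 = 7/12; negate the roots.


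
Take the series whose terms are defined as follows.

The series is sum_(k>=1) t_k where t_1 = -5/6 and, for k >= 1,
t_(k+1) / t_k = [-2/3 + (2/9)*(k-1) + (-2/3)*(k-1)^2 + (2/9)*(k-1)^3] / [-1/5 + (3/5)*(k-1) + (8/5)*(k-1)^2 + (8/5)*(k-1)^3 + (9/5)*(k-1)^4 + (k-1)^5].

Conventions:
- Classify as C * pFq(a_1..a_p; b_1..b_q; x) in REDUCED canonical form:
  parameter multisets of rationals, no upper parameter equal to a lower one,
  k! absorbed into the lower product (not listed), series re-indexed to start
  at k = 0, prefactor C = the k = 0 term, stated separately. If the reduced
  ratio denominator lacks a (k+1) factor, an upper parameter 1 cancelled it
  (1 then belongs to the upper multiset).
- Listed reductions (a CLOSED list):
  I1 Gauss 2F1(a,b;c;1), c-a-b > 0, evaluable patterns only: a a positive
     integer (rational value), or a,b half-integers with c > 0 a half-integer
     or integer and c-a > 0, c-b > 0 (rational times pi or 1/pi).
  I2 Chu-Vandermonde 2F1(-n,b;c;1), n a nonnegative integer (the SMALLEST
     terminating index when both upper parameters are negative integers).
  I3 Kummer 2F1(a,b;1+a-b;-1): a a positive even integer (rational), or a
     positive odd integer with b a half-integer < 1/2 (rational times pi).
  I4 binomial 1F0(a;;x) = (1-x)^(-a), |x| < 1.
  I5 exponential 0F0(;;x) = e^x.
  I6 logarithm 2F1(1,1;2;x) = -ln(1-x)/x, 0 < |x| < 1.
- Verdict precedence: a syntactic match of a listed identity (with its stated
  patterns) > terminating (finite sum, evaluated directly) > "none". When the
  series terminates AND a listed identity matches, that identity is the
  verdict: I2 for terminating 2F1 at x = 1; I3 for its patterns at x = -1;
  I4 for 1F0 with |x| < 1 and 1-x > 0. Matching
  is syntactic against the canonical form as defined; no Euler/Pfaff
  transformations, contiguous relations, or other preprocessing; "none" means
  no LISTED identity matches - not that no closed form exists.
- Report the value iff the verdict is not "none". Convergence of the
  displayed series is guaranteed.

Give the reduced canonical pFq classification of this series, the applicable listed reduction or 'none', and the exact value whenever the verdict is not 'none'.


The tell: with t_0 = -5/6, the expanded ratio factors over Q; C = -5/6, roots give parameters.
Ratio: r(k) = (2/9) * (k-3) / [(k-1/5) (k+1) (k+1)] - poly over poly, x = (2/9) from leading terms; C = -5/6 at k = 0.

Prefactor -5/6, argument 2/9: 1F2 with upper {-3} over lower {-1/5, 1}. Verdict: terminating at k = 3: the factor (-3)_k kills every later term; summing the 4 survivors is exact. Its exact value is -763055/236196.


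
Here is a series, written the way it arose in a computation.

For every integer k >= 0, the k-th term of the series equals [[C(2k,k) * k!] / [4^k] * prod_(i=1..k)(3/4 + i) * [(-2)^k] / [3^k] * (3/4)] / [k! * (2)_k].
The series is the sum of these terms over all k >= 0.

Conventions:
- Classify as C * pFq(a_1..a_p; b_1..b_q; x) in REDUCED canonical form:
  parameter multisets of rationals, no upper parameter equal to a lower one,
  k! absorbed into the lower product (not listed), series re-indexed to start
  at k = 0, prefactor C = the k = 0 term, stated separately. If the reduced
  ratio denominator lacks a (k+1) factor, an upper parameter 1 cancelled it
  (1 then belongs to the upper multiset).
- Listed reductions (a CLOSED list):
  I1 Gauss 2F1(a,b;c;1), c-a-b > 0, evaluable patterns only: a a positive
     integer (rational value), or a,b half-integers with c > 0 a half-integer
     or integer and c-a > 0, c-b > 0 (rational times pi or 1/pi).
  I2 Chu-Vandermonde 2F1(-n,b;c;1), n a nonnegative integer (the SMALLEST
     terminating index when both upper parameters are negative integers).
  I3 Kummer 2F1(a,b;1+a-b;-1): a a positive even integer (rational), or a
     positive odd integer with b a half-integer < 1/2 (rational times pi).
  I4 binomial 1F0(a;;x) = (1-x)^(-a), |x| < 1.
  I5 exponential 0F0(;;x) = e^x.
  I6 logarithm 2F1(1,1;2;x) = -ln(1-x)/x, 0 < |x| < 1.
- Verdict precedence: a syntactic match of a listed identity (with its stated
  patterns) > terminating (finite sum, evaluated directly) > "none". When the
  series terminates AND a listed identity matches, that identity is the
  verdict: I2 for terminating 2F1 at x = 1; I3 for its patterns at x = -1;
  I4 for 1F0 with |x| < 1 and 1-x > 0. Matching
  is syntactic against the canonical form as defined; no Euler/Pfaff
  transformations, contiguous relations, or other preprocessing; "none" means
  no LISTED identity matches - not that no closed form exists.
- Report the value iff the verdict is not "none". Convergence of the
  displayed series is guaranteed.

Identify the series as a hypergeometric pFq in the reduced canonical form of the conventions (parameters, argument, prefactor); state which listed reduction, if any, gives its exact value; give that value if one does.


x = -2/3 here; the reduced form reads 2F1, upper {1/2, 7/4}, lower {2}, C = 3/4. Verdict: none. Every listed pattern misses the 2F1 form at -2/3, upper {1/2, 7/4}.

The tell: with t_0 = 3/4, the running product (C = 3/4, x = -2/3) telescopes to a rising factorial.
Step ratio: r(k) = (-2/3) * (k+1/2) (k+7/4) / [(k+2) (k+1)] - poly over poly, x = (-2/3) from leading terms; C = 3/4 at k = 0.


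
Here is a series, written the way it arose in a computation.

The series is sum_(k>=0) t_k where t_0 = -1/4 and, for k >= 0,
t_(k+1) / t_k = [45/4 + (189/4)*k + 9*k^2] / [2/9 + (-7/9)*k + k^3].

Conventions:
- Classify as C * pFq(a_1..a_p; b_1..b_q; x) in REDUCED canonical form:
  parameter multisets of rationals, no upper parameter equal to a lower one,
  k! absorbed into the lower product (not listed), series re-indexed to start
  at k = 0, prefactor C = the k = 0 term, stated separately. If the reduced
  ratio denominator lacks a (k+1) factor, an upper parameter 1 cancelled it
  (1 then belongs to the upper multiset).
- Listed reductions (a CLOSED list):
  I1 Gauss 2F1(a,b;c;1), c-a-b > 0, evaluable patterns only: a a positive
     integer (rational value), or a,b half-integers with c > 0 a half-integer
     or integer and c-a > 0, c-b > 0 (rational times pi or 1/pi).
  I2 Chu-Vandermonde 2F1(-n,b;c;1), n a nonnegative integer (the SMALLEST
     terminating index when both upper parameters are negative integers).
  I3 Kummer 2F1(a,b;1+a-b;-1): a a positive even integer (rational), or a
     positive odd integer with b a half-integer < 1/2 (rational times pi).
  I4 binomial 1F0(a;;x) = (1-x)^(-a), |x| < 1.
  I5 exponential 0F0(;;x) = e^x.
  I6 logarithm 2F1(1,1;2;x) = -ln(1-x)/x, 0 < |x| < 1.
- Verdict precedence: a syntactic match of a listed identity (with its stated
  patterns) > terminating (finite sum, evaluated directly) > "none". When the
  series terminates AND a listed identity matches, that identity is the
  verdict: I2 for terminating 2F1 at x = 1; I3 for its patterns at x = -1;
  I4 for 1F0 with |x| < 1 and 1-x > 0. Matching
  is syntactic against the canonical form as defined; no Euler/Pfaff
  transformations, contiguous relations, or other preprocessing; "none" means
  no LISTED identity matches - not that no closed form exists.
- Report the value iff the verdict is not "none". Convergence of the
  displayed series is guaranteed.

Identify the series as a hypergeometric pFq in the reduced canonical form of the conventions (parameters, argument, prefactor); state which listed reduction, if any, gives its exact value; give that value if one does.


The tell: from the first term -1/4: roots of the ratio polynomials (C = -1/4) are the negated parameters.
Term ratio: r(k) = 9 * (k+1/4) (k+5) / [(k-2/3) (k-1/3) (k+1)] - rational; roots negated = parameters, x = 9, C = -1/4.

The series (x = 9) is 2F2: upper {1/4, 5}, lower {-2/3, -1/3}, prefactor -1/4. Verdict: none here - no I1-I6 shape fits x = 9 with lower {-2/3, -1/3}.


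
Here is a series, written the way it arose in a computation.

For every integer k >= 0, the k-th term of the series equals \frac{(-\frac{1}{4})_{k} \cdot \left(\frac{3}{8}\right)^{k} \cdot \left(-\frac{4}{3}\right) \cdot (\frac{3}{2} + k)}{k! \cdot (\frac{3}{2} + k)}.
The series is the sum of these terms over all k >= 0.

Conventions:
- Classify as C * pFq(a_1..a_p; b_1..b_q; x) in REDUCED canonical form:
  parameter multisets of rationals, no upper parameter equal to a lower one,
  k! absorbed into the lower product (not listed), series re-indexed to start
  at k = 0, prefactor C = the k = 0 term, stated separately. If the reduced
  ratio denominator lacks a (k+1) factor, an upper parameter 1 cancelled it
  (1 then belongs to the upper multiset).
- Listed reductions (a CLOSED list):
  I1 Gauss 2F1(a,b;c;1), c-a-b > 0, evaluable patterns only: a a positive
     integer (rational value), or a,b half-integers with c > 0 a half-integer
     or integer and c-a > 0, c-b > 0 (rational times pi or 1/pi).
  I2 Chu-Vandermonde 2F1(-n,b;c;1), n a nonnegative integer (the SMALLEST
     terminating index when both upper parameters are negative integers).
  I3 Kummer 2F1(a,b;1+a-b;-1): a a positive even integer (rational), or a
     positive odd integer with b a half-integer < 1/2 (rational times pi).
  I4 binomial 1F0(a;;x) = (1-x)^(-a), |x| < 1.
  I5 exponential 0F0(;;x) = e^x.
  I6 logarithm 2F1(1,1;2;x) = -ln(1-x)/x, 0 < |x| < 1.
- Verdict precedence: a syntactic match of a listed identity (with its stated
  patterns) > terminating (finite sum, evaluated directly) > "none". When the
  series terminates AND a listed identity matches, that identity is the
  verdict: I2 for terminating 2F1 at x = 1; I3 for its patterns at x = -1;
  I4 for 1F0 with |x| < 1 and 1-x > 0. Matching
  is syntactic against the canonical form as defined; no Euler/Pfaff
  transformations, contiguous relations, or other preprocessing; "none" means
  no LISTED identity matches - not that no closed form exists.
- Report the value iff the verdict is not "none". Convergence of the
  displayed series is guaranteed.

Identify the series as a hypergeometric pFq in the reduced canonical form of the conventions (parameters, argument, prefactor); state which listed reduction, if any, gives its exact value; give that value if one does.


The tell: t_0 = -\frac{4}{3} here, and k + 3/2 divides numerator and denominator alike; C = -4/3 after cancelling.
Adjacent-term ratio: r(k) = \frac{3}{8} * (k-\frac{1}{4}) / [(k+1)] - rational in k. x = \frac{3}{8}; t_0 = -\frac{4}{3}; negate the roots.

With C = -\frac{4}{3}: the canonical form is 1F0(-\frac{1}{4}; -; \frac{3}{8}). Verdict at x = \frac{3}{8}: the I4 binomial reduction matches (the 1F0 binomial series: exponent 1/4, x = \frac{3}{8}). Its exact value is \left(-\frac{4}{3}\right) \cdot \left(\frac{5}{8}\right)^{\frac{1}{4}}.


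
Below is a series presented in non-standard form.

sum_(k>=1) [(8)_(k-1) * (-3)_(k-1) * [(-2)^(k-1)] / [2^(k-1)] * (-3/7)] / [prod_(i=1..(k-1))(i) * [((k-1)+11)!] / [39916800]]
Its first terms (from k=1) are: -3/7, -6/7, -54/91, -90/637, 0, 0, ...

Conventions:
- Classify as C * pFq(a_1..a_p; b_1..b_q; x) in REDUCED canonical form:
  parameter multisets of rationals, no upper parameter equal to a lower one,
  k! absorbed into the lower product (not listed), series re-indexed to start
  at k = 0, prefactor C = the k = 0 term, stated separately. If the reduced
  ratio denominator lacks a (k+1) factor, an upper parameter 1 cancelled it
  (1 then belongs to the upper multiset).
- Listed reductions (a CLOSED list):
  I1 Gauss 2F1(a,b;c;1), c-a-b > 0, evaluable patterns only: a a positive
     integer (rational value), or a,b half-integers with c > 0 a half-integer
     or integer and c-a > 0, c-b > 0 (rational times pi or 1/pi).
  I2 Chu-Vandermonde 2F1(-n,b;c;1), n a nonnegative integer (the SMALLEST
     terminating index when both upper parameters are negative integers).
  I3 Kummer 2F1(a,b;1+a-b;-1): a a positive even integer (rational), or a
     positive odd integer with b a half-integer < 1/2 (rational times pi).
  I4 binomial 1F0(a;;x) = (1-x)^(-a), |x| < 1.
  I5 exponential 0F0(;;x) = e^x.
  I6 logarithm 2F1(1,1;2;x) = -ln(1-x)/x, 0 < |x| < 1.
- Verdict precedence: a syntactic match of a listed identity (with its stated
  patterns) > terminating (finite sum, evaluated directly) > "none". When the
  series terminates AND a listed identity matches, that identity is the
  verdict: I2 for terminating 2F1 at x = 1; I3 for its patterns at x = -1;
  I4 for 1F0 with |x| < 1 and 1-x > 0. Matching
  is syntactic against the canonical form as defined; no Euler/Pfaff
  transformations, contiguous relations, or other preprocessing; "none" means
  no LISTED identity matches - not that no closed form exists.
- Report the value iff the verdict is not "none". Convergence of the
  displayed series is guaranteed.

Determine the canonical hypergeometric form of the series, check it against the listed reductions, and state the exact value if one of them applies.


This is -3/7 * 2F1(-3, 8; 12; -1) in reduced canonical form. Verdict: Kummer (I3) matches (x = -1; c = 12 equals 1+a-b for upper {-3, 8}: listed pattern). Exact value: -99/49.

Structural cue: t_0 being -3/7, the denominator's factorial ratio (C = -3/7, x = -1) is a lower Pochhammer.
Ratio: r(k) = (-1) * (k-3) (k+8) / [(k+12) (k+1)] ; factor over Q: parameters, x = (-1), and C = -3/7.


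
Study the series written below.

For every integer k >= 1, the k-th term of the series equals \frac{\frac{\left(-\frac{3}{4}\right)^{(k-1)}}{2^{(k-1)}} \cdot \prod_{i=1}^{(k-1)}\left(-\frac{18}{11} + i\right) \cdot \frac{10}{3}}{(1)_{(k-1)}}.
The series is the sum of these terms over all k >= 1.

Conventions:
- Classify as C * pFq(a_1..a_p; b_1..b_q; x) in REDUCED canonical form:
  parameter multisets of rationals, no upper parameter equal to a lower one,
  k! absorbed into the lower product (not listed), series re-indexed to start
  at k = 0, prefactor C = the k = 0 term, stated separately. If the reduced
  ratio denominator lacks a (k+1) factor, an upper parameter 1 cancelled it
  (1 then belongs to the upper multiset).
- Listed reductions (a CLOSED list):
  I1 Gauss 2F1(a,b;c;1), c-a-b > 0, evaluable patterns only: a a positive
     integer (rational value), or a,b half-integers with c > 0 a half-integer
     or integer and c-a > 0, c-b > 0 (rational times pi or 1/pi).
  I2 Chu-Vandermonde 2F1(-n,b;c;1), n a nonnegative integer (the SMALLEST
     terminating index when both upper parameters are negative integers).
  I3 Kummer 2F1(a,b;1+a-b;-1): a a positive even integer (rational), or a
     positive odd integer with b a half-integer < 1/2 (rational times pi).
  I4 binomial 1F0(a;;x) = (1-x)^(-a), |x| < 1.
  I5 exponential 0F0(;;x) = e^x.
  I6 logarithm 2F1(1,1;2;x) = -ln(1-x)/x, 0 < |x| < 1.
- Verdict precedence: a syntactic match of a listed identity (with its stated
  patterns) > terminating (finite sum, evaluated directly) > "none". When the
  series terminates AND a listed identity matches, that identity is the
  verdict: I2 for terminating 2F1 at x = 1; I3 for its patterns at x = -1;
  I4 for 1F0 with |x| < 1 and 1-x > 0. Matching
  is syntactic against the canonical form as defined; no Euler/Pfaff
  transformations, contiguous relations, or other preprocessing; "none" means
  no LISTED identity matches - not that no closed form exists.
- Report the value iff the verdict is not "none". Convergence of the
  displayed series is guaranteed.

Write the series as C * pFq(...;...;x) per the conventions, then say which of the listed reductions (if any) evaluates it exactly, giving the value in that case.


x = -\frac{3}{8} here; the reduced form reads 1F0, upper {-\frac{7}{11}}, lower {-}, C = \frac{10}{3}. Verdict at x = -\frac{3}{8}: the I4 binomial reduction matches (the 1F0 binomial series: exponent 7/11, x = -\frac{3}{8}). Hence: \frac{10}{3} \cdot \left(\frac{11}{8}\right)^{\frac{7}{11}}.

The tell: from the first term \frac{10}{3}: the two k-th powers (C = 10/3) combine into one argument.
Consecutive-term ratio: r(k) = -\frac{3}{8} * (k-\frac{7}{11}) / [(k+1)] ; factor over Q: parameters, x = -\frac{3}{8}, and C = \frac{10}{3}.


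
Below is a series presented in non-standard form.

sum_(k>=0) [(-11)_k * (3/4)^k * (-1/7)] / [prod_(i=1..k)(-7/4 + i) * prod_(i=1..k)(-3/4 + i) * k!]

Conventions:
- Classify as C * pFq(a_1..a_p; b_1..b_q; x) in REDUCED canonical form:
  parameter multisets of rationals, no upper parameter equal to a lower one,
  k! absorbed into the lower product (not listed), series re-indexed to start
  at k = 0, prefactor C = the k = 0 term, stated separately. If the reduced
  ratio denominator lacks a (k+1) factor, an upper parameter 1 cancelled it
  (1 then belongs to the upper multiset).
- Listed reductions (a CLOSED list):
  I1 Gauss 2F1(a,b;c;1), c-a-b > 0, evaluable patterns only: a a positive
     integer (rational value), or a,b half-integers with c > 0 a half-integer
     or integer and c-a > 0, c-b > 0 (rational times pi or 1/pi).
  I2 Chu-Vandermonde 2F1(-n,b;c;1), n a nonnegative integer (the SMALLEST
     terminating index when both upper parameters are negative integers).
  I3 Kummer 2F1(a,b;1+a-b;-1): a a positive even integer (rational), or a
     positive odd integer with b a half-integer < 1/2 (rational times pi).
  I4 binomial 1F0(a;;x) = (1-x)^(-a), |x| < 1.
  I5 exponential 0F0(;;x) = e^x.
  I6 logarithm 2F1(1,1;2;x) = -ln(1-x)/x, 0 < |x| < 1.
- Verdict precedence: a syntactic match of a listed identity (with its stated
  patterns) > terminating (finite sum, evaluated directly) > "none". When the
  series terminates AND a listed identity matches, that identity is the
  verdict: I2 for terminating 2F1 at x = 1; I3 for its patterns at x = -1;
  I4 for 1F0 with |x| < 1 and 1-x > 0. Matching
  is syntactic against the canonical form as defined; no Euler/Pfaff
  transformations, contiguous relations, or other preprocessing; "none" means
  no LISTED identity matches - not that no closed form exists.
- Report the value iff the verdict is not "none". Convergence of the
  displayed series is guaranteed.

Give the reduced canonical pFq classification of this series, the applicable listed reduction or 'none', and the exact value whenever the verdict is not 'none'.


The tell: with t_0 = -1/7, the lower running product (prefactor -1/7) is a rising factorial.
Step ratio: r(k) = (3/4) * (k-11) / [(k-3/4) (k+1/4) (k+1)] - poly over poly, x = (3/4) from leading terms; C = -1/7 at k = 0.

At argument 3/4: a 1F2 with upper {-11}, lower {-3/4, 1/4}, scaled by C = -1/7. Verdict: terminating. (-11)_k vanishes past k = 11, leaving a 12-term sum, computed directly. Value: 6017835620041451304071/299018019075547646875.


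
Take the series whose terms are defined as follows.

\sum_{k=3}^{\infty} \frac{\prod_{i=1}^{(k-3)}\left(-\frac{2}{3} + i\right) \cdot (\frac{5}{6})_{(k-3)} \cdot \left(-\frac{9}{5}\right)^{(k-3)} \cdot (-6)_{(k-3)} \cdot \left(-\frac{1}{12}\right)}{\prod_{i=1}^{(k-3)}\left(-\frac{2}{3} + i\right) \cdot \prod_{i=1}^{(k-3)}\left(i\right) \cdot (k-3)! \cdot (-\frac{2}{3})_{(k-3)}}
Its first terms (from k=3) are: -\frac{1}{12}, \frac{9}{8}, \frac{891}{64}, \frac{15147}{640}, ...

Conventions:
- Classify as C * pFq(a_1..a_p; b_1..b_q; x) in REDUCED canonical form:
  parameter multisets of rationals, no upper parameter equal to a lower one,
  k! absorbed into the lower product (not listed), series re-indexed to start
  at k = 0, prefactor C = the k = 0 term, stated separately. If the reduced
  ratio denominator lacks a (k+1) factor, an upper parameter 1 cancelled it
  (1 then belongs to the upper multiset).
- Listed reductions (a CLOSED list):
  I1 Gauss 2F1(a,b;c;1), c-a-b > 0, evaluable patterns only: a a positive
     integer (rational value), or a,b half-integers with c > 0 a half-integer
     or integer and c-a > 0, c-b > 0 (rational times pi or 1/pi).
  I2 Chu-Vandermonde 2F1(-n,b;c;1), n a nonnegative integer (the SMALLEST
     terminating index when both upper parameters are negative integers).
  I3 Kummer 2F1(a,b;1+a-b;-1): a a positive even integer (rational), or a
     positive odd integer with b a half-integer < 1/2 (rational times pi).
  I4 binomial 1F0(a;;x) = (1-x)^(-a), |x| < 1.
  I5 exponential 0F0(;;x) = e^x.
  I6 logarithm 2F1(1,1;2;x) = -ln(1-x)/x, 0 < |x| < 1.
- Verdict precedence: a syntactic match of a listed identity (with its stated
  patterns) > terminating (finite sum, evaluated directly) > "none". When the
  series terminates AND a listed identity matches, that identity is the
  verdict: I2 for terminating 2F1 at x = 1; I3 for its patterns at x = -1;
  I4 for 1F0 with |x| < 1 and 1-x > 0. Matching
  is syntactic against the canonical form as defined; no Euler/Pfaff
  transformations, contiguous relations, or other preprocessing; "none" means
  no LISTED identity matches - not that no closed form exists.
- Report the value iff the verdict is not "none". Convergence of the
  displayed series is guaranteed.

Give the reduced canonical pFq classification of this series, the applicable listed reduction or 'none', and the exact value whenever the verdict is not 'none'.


The series (x = -\frac{9}{5}) is 2F2: upper {-6, \frac{5}{6}}, lower {-\frac{2}{3}, 1}, prefactor -\frac{1}{12}. Verdict: terminating. With -6 upstairs the series is a 7-term polynomial sum; evaluated term by term. Sum: \frac{15285278152031}{279552000000}.

Key step: x = -\frac{9}{5} and the running product (C = -1/12) telescopes to a rising factorial.
Step ratio: r(k) = -\frac{9}{5} * (k-6) (k+\frac{5}{6}) / [(k-\frac{2}{3}) (k+1) (k+1)] - rational in k. x = -\frac{9}{5}; t_0 = -\frac{1}{12}; negate the roots.


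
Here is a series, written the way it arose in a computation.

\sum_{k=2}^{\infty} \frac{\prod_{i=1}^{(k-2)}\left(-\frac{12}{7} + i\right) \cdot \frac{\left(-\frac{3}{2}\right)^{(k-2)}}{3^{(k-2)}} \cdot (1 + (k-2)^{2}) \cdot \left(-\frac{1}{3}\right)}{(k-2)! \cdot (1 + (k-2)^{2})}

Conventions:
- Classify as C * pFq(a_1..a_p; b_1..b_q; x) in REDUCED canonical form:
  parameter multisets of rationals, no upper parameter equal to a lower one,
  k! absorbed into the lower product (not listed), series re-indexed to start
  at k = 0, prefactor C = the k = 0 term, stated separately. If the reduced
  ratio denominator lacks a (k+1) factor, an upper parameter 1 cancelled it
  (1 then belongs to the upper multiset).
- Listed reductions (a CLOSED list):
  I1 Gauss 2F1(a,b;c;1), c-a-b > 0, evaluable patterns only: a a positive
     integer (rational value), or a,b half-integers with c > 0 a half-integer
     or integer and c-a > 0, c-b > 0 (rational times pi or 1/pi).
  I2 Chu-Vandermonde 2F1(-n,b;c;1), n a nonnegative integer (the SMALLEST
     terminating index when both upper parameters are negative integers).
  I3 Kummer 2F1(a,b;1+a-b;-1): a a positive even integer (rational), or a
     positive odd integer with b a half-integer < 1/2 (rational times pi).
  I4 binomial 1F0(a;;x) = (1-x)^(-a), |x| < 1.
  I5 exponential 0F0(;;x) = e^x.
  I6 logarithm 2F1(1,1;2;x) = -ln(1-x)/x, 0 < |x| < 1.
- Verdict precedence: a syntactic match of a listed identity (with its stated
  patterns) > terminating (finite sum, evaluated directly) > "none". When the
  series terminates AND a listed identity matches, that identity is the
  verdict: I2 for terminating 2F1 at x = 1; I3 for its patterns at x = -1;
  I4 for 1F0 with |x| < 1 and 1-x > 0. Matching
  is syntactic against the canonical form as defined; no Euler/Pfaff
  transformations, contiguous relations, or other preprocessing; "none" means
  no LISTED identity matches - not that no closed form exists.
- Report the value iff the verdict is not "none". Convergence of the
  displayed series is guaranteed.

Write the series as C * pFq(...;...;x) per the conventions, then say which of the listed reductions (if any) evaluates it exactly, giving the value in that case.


Reduced: x = -\frac{1}{2}, 1F0, upper = {-\frac{5}{7}}, lower = {-}, C = -\frac{1}{3}. Verdict at x = -\frac{1}{2}: the binomial series (I4) matches (the 1F0 binomial series: exponent 5/7, x = -\frac{1}{2}). Hence: \left(-\frac{1}{3}\right) \cdot \left(\frac{3}{2}\right)^{\frac{5}{7}}.

Structural cue: from the first term -\frac{1}{3}: the factor k^2 + 1 cancels (top and bottom), leaving C = -1/3.
Ratio: r(k) = -\frac{1}{2} * (k-\frac{5}{7}) / [(k+1)] - rational in k. x = -\frac{1}{2}; t_0 = -\frac{1}{3}; negate the roots.


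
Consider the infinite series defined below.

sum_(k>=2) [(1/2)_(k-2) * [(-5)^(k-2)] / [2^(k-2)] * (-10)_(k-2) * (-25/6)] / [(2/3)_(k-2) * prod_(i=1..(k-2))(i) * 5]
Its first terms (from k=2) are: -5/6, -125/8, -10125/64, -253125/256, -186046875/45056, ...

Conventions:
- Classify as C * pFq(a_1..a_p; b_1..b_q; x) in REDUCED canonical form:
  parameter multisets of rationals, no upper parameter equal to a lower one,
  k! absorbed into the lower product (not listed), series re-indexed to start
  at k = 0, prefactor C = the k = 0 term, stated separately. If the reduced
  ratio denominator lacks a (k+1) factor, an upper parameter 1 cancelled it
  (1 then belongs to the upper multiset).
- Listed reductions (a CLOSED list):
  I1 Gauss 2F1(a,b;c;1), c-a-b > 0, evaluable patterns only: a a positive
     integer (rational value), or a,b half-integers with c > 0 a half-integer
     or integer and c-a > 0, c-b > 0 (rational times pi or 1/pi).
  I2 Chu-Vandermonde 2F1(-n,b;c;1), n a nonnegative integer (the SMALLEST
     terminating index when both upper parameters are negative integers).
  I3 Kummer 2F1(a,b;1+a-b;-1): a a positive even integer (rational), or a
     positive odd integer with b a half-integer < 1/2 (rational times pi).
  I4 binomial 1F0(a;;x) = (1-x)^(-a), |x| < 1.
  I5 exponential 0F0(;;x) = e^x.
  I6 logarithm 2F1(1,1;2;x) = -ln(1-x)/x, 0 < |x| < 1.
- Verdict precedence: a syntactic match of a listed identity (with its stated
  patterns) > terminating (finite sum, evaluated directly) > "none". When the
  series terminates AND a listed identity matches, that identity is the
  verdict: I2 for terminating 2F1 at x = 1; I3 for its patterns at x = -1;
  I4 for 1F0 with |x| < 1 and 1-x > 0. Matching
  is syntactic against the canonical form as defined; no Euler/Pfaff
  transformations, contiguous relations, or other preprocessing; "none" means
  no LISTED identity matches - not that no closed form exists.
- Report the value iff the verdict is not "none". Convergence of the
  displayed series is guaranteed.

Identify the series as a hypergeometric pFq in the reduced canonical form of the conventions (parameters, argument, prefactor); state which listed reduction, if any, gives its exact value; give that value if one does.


Classification (C = -5/6): 2F1 with upper {-10, 1/2}, lower {2/3}, argument x = -5/2. Verdict: terminating. With -10 upstairs the series is a 11-term polynomial sum; evaluated term by term. Hence: -25479392498342853245/200890115948544.

First insight: with t_0 = -5/6, the product of the first k integers (C = -5/6, x = -5/2) is k!.
Term ratio: r(k) = (-5/2) * (k-10) (k+1/2) / [(k+2/3) (k+1)] - poly over poly, x = (-5/2) from leading terms; C = -5/6 at k = 0.


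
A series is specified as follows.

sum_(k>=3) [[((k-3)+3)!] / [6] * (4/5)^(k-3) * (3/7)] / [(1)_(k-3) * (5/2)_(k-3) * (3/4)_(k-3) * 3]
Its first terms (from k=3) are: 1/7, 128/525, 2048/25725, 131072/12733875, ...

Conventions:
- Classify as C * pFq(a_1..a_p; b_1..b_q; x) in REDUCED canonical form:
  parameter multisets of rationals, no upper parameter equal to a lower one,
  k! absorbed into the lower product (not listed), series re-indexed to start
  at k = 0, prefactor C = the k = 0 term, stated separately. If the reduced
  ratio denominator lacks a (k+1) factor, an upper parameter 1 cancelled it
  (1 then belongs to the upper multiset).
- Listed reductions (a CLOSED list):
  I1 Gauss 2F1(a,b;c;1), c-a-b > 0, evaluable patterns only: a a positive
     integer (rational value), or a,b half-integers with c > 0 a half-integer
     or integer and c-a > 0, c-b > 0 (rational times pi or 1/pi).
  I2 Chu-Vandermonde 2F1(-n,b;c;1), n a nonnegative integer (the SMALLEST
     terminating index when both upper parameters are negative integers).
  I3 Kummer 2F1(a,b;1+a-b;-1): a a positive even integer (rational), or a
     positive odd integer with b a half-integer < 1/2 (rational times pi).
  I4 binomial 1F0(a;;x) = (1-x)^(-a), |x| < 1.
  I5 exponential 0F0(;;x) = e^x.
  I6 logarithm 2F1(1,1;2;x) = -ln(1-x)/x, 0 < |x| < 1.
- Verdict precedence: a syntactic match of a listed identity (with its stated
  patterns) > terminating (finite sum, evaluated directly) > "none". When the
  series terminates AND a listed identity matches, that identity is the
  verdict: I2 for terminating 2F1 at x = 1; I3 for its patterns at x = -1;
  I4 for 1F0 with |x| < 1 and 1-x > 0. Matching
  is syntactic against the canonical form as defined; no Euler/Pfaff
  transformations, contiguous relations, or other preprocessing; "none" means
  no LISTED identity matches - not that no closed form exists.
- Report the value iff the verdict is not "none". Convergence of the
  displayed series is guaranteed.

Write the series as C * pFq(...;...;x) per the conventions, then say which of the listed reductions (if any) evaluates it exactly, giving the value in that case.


x = 4/5 here; the reduced form reads 1F2, upper {4}, lower {3/4, 5/2}, C = 1/7. Verdict: no listed reduction: x = 4/5 and upper {4} fail every I1-I6 pattern.

Structural cue: x = (4/5) and (1)_k (prefactor 1/7) is k! itself.
Consecutive-term ratio: r(k) = (4/5) * (k+4) / [(k+3/4) (k+5/2) (k+1)] - rational in k, leading ratio (4/5); with t_0 = 1/7, classification follows.


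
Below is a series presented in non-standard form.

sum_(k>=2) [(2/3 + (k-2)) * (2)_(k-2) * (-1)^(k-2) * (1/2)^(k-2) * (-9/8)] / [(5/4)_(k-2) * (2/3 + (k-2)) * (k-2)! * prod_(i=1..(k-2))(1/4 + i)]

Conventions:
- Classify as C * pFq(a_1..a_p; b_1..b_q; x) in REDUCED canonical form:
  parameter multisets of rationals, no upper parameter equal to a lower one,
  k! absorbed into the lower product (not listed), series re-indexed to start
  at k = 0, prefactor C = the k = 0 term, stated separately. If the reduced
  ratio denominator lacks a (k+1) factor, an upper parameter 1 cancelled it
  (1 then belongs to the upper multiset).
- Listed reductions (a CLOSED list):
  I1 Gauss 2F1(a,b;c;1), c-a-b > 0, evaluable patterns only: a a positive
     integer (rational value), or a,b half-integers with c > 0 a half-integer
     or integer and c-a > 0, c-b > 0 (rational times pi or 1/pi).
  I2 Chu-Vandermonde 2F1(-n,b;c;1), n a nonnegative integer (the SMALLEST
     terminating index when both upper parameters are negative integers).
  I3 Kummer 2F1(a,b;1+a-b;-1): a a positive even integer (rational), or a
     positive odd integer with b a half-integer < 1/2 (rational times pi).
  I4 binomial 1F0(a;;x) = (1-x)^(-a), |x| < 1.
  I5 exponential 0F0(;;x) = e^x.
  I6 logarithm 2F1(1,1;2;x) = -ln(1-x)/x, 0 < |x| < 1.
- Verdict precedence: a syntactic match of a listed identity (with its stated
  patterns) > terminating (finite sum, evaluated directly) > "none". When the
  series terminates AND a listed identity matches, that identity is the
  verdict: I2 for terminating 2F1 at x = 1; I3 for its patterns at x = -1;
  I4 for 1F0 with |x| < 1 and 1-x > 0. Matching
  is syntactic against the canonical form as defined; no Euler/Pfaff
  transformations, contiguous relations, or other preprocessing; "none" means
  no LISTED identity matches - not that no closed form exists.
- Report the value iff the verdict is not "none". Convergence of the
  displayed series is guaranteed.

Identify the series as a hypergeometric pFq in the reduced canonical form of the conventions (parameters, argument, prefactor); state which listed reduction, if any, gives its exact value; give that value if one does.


Structural cue: with t_0 = -9/8, the (-1)^k factor (prefactor -9/8) folds into the argument's sign.
Term ratio: r(k) = (-1/2) * (k+2) / [(k+5/4) (k+5/4) (k+1)] - poly over poly, x = (-1/2) from leading terms; C = -9/8 at k = 0.

With C = -9/8: the canonical form is 1F2(2; 5/4, 5/4; -1/2). Verdict: none. A 1F2 with upper {2} fits none of I1-I6 at x = -1/2; the sum runs forever.
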